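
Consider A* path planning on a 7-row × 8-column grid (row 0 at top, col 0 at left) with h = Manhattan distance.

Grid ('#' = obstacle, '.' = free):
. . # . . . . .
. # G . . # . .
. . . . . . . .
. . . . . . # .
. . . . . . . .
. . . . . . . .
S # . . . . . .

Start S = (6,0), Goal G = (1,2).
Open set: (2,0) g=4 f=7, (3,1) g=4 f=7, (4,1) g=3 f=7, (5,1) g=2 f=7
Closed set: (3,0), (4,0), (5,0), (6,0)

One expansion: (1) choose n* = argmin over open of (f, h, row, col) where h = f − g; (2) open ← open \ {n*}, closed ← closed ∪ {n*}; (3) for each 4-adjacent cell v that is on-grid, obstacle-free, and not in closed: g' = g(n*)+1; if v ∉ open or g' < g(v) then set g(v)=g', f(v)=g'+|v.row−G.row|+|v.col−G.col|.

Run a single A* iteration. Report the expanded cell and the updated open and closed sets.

expanded=(2,0); open=[(1,0) g=5 f=7, (2,1) g=5 f=7, (3,1) g=4 f=7, (4,1) g=3 f=7, (5,1) g=2 f=7]; closed=[(2,0), (3,0), (4,0), (5,0), (6,0)]

step 1: expand (2,0) (f=7, h=3) → closed; open now [(1,0) g=5 f=7, (2,1) g=5 f=7, (3,1) g=4 f=7, (4,1) g=3 f=7, (5,1) g=2 f=7]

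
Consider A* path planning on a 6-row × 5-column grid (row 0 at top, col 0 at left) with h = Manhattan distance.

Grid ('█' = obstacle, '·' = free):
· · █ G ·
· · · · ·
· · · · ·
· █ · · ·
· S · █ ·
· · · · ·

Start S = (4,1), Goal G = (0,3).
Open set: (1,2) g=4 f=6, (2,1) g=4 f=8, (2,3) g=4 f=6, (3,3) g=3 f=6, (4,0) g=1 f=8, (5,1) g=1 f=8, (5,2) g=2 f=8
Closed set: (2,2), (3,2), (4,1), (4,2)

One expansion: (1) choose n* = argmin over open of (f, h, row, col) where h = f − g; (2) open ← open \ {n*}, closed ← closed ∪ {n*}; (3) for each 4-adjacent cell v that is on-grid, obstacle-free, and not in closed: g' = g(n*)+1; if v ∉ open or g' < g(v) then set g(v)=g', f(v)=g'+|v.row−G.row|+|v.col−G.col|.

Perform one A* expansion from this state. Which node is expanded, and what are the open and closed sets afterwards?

step 1: expand (1,2) (f=6, h=2) → closed; open now [(1,1) g=5 f=8, (1,3) g=5 f=6, (2,1) g=4 f=8, (2,3) g=4 f=6, (3,3) g=3 f=6, (4,0) g=1 f=8, (5,1) g=1 f=8, (5,2) g=2 f=8]

expanded=(1,2); open=[(1,1) g=5 f=8, (1,3) g=5 f=6, (2,1) g=4 f=8, (2,3) g=4 f=6, (3,3) g=3 f=6, (4,0) g=1 f=8, (5,1) g=1 f=8, (5,2) g=2 f=8]; closed=[(1,2), (2,2), (3,2), (4,1), (4,2)]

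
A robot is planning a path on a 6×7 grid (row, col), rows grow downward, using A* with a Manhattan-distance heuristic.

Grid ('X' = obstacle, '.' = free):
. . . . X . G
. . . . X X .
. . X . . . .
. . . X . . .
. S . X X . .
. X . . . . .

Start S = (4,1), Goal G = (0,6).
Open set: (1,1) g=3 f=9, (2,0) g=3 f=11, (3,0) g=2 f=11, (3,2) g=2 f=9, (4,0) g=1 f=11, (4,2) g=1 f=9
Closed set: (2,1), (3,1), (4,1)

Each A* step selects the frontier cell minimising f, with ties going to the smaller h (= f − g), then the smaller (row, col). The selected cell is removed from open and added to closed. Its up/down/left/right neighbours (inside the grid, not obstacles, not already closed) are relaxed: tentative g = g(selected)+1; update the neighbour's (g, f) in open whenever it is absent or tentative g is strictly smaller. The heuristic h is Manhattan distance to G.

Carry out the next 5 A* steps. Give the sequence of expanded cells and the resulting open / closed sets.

order=[(1,1) → (0,1) → (0,2) → (0,3) → (1,2)]; open=[(0,0) g=5 f=11, (1,0) g=4 f=11, (1,3) g=5 f=9, (2,0) g=3 f=11, (3,0) g=2 f=11, (3,2) g=2 f=9, (4,0) g=1 f=11, (4,2) g=1 f=9]; closed=[(0,1), (0,2), (0,3), (1,1), (1,2), (2,1), (3,1), (4,1)]

step 1: expand (1,1) (f=9, h=6) → closed; open now [(0,1) g=4 f=9, (1,0) g=4 f=11, (1,2) g=4 f=9, (2,0) g=3 f=11, (3,0) g=2 f=11, (3,2) g=2 f=9, (4,0) g=1 f=11, (4,2) g=1 f=9]
step 2: expand (0,1) (f=9, h=5) → closed; open now [(0,0) g=5 f=11, (0,2) g=5 f=9, (1,0) g=4 f=11, (1,2) g=4 f=9, (2,0) g=3 f=11, (3,0) g=2 f=11, (3,2) g=2 f=9, (4,0) g=1 f=11, (4,2) g=1 f=9]
step 3: expand (0,2) (f=9, h=4) → closed; open now [(0,0) g=5 f=11, (0,3) g=6 f=9, (1,0) g=4 f=11, (1,2) g=4 f=9, (2,0) g=3 f=11, (3,0) g=2 f=11, (3,2) g=2 f=9, (4,0) g=1 f=11, (4,2) g=1 f=9]
step 4: expand (0,3) (f=9, h=3) → closed; open now [(0,0) g=5 f=11, (1,0) g=4 f=11, (1,2) g=4 f=9, (1,3) g=7 f=11, (2,0) g=3 f=11, (3,0) g=2 f=11, (3,2) g=2 f=9, (4,0) g=1 f=11, (4,2) g=1 f=9]
step 5: expand (1,2) (f=9, h=5) → closed; open now [(0,0) g=5 f=11, (1,0) g=4 f=11, (1,3) g=5 f=9, (2,0) g=3 f=11, (3,0) g=2 f=11, (3,2) g=2 f=9, (4,0) g=1 f=11, (4,2) g=1 f=9]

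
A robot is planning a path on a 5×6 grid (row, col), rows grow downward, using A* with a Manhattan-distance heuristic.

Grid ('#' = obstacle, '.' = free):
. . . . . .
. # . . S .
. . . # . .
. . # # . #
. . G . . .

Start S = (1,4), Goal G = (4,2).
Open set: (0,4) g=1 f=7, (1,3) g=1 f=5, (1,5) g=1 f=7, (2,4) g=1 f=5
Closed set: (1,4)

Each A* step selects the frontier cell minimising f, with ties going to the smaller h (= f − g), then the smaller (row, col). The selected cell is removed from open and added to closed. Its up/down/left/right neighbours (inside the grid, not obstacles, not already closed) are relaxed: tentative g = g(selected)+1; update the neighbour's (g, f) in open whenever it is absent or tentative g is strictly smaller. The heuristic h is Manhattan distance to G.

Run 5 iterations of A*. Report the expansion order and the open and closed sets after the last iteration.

order=[(1,3) → (1,2) → (2,2) → (2,4) → (3,4)]; open=[(0,2) g=3 f=7, (0,3) g=2 f=7, (0,4) g=1 f=7, (1,5) g=1 f=7, (2,1) g=4 f=7, (2,5) g=2 f=7, (4,4) g=3 f=5]; closed=[(1,2), (1,3), (1,4), (2,2), (2,4), (3,4)]

step 1: expand (1,3) (f=5, h=4) → closed; open now [(0,3) g=2 f=7, (0,4) g=1 f=7, (1,2) g=2 f=5, (1,5) g=1 f=7, (2,4) g=1 f=5]
step 2: expand (1,2) (f=5, h=3) → closed; open now [(0,2) g=3 f=7, (0,3) g=2 f=7, (0,4) g=1 f=7, (1,5) g=1 f=7, (2,2) g=3 f=5, (2,4) g=1 f=5]
step 3: expand (2,2) (f=5, h=2) → closed; open now [(0,2) g=3 f=7, (0,3) g=2 f=7, (0,4) g=1 f=7, (1,5) g=1 f=7, (2,1) g=4 f=7, (2,4) g=1 f=5]
step 4: expand (2,4) (f=5, h=4) → closed; open now [(0,2) g=3 f=7, (0,3) g=2 f=7, (0,4) g=1 f=7, (1,5) g=1 f=7, (2,1) g=4 f=7, (2,5) g=2 f=7, (3,4) g=2 f=5]
step 5: expand (3,4) (f=5, h=3) → closed; open now [(0,2) g=3 f=7, (0,3) g=2 f=7, (0,4) g=1 f=7, (1,5) g=1 f=7, (2,1) g=4 f=7, (2,5) g=2 f=7, (4,4) g=3 f=5]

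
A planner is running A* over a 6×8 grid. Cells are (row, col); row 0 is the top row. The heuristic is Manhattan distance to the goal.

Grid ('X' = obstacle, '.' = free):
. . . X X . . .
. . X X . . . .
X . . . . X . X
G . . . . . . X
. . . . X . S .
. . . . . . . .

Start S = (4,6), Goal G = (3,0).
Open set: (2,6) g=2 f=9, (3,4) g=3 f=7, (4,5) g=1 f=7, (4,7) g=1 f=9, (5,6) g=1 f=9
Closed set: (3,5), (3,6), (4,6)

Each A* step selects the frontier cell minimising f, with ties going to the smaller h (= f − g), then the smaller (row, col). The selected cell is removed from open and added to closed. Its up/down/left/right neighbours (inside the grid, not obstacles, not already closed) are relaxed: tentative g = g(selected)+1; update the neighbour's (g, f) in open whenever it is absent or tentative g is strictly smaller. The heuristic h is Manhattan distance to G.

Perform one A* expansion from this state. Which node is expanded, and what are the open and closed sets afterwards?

expanded=(3,4); open=[(2,4) g=4 f=9, (2,6) g=2 f=9, (3,3) g=4 f=7, (4,5) g=1 f=7, (4,7) g=1 f=9, (5,6) g=1 f=9]; closed=[(3,4), (3,5), (3,6), (4,6)]

step 1: expand (3,4) (f=7, h=4) → closed; open now [(2,4) g=4 f=9, (2,6) g=2 f=9, (3,3) g=4 f=7, (4,5) g=1 f=7, (4,7) g=1 f=9, (5,6) g=1 f=9]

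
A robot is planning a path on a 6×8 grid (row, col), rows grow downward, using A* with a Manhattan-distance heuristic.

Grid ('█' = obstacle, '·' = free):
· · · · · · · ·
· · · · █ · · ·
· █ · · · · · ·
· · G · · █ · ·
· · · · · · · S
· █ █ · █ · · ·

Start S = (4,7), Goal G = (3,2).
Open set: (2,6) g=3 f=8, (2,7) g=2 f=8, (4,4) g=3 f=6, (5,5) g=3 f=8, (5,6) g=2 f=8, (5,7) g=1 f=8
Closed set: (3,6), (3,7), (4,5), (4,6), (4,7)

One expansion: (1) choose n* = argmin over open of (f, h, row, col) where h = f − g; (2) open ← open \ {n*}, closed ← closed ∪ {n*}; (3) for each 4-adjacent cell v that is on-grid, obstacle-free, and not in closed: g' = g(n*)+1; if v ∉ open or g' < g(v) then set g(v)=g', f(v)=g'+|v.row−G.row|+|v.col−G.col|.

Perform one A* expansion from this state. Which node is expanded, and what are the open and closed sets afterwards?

expanded=(4,4); open=[(2,6) g=3 f=8, (2,7) g=2 f=8, (3,4) g=4 f=6, (4,3) g=4 f=6, (5,5) g=3 f=8, (5,6) g=2 f=8, (5,7) g=1 f=8]; closed=[(3,6), (3,7), (4,4), (4,5), (4,6), (4,7)]

step 1: expand (4,4) (f=6, h=3) → closed; open now [(2,6) g=3 f=8, (2,7) g=2 f=8, (3,4) g=4 f=6, (4,3) g=4 f=6, (5,5) g=3 f=8, (5,6) g=2 f=8, (5,7) g=1 f=8]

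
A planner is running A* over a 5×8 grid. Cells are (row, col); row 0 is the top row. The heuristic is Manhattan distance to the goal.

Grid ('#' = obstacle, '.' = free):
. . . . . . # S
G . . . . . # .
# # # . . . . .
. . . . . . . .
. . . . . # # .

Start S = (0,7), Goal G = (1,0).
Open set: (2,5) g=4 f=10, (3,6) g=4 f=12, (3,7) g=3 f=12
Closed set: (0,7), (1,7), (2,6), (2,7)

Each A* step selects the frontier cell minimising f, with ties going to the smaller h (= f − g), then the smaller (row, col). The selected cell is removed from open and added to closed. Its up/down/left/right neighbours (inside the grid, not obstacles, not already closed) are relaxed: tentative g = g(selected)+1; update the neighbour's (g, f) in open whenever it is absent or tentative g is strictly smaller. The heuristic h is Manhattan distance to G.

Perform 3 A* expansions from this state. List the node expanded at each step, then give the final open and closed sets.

step 1: expand (2,5) (f=10, h=6) → closed; open now [(1,5) g=5 f=10, (2,4) g=5 f=10, (3,5) g=5 f=12, (3,6) g=4 f=12, (3,7) g=3 f=12]
step 2: expand (1,5) (f=10, h=5) → closed; open now [(0,5) g=6 f=12, (1,4) g=6 f=10, (2,4) g=5 f=10, (3,5) g=5 f=12, (3,6) g=4 f=12, (3,7) g=3 f=12]
step 3: expand (1,4) (f=10, h=4) → closed; open now [(0,4) g=7 f=12, (0,5) g=6 f=12, (1,3) g=7 f=10, (2,4) g=5 f=10, (3,5) g=5 f=12, (3,6) g=4 f=12, (3,7) g=3 f=12]

order=[(2,5) → (1,5) → (1,4)]; open=[(0,4) g=7 f=12, (0,5) g=6 f=12, (1,3) g=7 f=10, (2,4) g=5 f=10, (3,5) g=5 f=12, (3,6) g=4 f=12, (3,7) g=3 f=12]; closed=[(0,7), (1,4), (1,5), (1,7), (2,5), (2,6), (2,7)]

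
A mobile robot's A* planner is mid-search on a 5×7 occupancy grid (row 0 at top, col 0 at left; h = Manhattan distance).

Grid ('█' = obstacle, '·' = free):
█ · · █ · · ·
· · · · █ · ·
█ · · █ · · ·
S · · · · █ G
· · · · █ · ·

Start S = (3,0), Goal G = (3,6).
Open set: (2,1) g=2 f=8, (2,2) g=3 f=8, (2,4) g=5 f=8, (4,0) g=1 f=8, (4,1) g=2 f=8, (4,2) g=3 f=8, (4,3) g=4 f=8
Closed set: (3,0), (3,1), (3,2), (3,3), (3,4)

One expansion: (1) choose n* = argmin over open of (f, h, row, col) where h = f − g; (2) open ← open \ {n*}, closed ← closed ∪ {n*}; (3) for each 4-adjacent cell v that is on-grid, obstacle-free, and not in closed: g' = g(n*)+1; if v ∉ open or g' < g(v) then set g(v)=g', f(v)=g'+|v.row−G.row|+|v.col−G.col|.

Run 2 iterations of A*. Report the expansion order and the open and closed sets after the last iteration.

order=[(2,4) → (2,5)]; open=[(1,5) g=7 f=10, (2,1) g=2 f=8, (2,2) g=3 f=8, (2,6) g=7 f=8, (4,0) g=1 f=8, (4,1) g=2 f=8, (4,2) g=3 f=8, (4,3) g=4 f=8]; closed=[(2,4), (2,5), (3,0), (3,1), (3,2), (3,3), (3,4)]

step 1: expand (2,4) (f=8, h=3) → closed; open now [(2,1) g=2 f=8, (2,2) g=3 f=8, (2,5) g=6 f=8, (4,0) g=1 f=8, (4,1) g=2 f=8, (4,2) g=3 f=8, (4,3) g=4 f=8]
step 2: expand (2,5) (f=8, h=2) → closed; open now [(1,5) g=7 f=10, (2,1) g=2 f=8, (2,2) g=3 f=8, (2,6) g=7 f=8, (4,0) g=1 f=8, (4,1) g=2 f=8, (4,2) g=3 f=8, (4,3) g=4 f=8]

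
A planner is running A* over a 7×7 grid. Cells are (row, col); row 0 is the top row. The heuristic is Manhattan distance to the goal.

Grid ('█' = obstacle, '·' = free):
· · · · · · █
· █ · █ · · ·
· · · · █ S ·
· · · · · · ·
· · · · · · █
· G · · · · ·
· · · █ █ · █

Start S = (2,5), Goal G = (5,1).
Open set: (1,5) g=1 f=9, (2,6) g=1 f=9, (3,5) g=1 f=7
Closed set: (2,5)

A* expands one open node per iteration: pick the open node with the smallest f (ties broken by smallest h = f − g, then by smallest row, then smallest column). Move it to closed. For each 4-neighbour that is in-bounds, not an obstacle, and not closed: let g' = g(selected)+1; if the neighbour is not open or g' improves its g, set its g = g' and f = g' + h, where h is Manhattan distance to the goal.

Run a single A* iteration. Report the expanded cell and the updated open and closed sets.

expanded=(3,5); open=[(1,5) g=1 f=9, (2,6) g=1 f=9, (3,4) g=2 f=7, (3,6) g=2 f=9, (4,5) g=2 f=7]; closed=[(2,5), (3,5)]

step 1: expand (3,5) (f=7, h=6) → closed; open now [(1,5) g=1 f=9, (2,6) g=1 f=9, (3,4) g=2 f=7, (3,6) g=2 f=9, (4,5) g=2 f=7]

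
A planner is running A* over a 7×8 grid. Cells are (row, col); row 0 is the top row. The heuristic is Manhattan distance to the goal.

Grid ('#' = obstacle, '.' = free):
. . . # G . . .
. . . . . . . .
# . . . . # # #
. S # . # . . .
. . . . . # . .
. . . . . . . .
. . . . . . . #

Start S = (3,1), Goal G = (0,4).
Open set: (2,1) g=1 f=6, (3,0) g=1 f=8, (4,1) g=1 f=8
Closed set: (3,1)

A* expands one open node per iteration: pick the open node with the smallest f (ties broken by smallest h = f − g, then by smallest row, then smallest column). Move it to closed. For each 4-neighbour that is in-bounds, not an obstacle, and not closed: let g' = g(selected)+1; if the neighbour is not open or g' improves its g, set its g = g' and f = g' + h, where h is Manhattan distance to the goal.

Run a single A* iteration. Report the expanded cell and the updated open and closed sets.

expanded=(2,1); open=[(1,1) g=2 f=6, (2,2) g=2 f=6, (3,0) g=1 f=8, (4,1) g=1 f=8]; closed=[(2,1), (3,1)]

step 1: expand (2,1) (f=6, h=5) → closed; open now [(1,1) g=2 f=6, (2,2) g=2 f=6, (3,0) g=1 f=8, (4,1) g=1 f=8]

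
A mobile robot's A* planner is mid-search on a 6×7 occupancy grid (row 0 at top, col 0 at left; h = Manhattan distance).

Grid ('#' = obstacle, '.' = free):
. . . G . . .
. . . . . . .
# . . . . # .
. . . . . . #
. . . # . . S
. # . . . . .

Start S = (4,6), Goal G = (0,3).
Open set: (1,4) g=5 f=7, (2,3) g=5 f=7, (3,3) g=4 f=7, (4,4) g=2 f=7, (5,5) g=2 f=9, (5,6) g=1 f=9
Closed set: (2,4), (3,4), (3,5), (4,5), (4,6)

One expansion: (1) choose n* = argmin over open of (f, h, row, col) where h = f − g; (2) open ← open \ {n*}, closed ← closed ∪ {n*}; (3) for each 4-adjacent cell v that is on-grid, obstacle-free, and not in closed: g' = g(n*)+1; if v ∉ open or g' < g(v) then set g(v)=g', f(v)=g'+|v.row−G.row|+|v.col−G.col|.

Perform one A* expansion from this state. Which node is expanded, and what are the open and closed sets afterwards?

expanded=(1,4); open=[(0,4) g=6 f=7, (1,3) g=6 f=7, (1,5) g=6 f=9, (2,3) g=5 f=7, (3,3) g=4 f=7, (4,4) g=2 f=7, (5,5) g=2 f=9, (5,6) g=1 f=9]; closed=[(1,4), (2,4), (3,4), (3,5), (4,5), (4,6)]

step 1: expand (1,4) (f=7, h=2) → closed; open now [(0,4) g=6 f=7, (1,3) g=6 f=7, (1,5) g=6 f=9, (2,3) g=5 f=7, (3,3) g=4 f=7, (4,4) g=2 f=7, (5,5) g=2 f=9, (5,6) g=1 f=9]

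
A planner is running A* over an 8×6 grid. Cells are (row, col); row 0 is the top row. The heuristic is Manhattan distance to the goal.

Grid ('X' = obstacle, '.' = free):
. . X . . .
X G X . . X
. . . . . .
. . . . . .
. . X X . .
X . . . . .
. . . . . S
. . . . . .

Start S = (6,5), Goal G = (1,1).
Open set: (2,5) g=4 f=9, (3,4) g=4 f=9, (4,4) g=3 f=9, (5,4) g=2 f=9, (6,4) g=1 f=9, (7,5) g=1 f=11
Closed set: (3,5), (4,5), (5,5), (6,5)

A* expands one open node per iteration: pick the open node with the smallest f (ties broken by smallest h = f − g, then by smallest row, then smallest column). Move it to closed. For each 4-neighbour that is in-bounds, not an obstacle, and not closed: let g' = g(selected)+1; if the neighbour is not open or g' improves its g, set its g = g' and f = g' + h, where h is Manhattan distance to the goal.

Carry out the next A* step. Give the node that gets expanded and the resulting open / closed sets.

expanded=(2,5); open=[(2,4) g=5 f=9, (3,4) g=4 f=9, (4,4) g=3 f=9, (5,4) g=2 f=9, (6,4) g=1 f=9, (7,5) g=1 f=11]; closed=[(2,5), (3,5), (4,5), (5,5), (6,5)]

step 1: expand (2,5) (f=9, h=5) → closed; open now [(2,4) g=5 f=9, (3,4) g=4 f=9, (4,4) g=3 f=9, (5,4) g=2 f=9, (6,4) g=1 f=9, (7,5) g=1 f=11]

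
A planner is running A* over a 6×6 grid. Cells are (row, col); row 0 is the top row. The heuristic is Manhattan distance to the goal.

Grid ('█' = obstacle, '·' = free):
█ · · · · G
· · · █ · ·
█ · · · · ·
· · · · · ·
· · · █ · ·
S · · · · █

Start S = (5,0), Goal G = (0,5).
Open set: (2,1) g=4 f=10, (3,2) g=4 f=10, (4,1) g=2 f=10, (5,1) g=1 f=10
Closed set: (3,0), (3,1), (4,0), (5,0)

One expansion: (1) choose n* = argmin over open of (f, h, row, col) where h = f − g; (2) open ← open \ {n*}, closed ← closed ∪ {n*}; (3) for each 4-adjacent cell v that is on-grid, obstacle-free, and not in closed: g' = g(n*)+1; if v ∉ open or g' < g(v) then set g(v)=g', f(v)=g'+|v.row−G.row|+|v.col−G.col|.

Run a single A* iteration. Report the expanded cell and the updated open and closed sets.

step 1: expand (2,1) (f=10, h=6) → closed; open now [(1,1) g=5 f=10, (2,2) g=5 f=10, (3,2) g=4 f=10, (4,1) g=2 f=10, (5,1) g=1 f=10]

expanded=(2,1); open=[(1,1) g=5 f=10, (2,2) g=5 f=10, (3,2) g=4 f=10, (4,1) g=2 f=10, (5,1) g=1 f=10]; closed=[(2,1), (3,0), (3,1), (4,0), (5,0)]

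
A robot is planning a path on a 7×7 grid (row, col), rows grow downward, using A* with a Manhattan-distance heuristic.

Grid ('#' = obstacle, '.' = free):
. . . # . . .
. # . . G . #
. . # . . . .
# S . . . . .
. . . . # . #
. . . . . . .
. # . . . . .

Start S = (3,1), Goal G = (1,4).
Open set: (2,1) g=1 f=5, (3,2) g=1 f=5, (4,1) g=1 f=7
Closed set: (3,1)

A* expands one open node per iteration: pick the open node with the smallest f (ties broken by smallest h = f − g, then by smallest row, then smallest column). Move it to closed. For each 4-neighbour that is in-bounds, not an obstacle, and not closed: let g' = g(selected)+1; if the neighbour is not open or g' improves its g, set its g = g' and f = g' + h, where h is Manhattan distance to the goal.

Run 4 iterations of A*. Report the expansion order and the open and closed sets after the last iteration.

step 1: expand (2,1) (f=5, h=4) → closed; open now [(2,0) g=2 f=7, (3,2) g=1 f=5, (4,1) g=1 f=7]
step 2: expand (3,2) (f=5, h=4) → closed; open now [(2,0) g=2 f=7, (3,3) g=2 f=5, (4,1) g=1 f=7, (4,2) g=2 f=7]
step 3: expand (3,3) (f=5, h=3) → closed; open now [(2,0) g=2 f=7, (2,3) g=3 f=5, (3,4) g=3 f=5, (4,1) g=1 f=7, (4,2) g=2 f=7, (4,3) g=3 f=7]
step 4: expand (2,3) (f=5, h=2) → closed; open now [(1,3) g=4 f=5, (2,0) g=2 f=7, (2,4) g=4 f=5, (3,4) g=3 f=5, (4,1) g=1 f=7, (4,2) g=2 f=7, (4,3) g=3 f=7]

order=[(2,1) → (3,2) → (3,3) → (2,3)]; open=[(1,3) g=4 f=5, (2,0) g=2 f=7, (2,4) g=4 f=5, (3,4) g=3 f=5, (4,1) g=1 f=7, (4,2) g=2 f=7, (4,3) g=3 f=7]; closed=[(2,1), (2,3), (3,1), (3,2), (3,3)]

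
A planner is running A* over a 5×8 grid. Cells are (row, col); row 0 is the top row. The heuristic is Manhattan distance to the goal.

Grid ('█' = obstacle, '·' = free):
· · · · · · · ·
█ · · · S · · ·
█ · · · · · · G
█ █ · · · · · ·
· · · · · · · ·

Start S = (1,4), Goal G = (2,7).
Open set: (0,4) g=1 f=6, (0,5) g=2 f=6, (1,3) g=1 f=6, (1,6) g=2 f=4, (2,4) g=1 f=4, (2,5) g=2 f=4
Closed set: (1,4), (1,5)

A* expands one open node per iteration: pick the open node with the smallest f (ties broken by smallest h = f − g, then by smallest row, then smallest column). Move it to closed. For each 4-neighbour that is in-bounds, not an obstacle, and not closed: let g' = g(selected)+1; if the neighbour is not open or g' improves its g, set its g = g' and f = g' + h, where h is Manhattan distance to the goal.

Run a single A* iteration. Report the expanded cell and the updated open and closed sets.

expanded=(1,6); open=[(0,4) g=1 f=6, (0,5) g=2 f=6, (0,6) g=3 f=6, (1,3) g=1 f=6, (1,7) g=3 f=4, (2,4) g=1 f=4, (2,5) g=2 f=4, (2,6) g=3 f=4]; closed=[(1,4), (1,5), (1,6)]

step 1: expand (1,6) (f=4, h=2) → closed; open now [(0,4) g=1 f=6, (0,5) g=2 f=6, (0,6) g=3 f=6, (1,3) g=1 f=6, (1,7) g=3 f=4, (2,4) g=1 f=4, (2,5) g=2 f=4, (2,6) g=3 f=4]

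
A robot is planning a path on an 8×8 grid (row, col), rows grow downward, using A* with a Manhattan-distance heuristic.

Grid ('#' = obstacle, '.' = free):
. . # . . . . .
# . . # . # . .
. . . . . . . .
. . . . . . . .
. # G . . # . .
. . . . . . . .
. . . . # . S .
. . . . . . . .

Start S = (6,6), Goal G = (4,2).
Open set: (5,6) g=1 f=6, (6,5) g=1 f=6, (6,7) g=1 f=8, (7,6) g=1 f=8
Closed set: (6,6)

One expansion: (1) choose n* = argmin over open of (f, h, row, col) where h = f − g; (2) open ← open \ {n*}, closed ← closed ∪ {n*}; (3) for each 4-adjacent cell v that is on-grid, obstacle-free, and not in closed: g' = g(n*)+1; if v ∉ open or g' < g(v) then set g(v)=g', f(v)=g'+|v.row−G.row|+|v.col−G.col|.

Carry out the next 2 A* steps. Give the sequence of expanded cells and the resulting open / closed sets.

step 1: expand (5,6) (f=6, h=5) → closed; open now [(4,6) g=2 f=6, (5,5) g=2 f=6, (5,7) g=2 f=8, (6,5) g=1 f=6, (6,7) g=1 f=8, (7,6) g=1 f=8]
step 2: expand (4,6) (f=6, h=4) → closed; open now [(3,6) g=3 f=8, (4,7) g=3 f=8, (5,5) g=2 f=6, (5,7) g=2 f=8, (6,5) g=1 f=6, (6,7) g=1 f=8, (7,6) g=1 f=8]

order=[(5,6) → (4,6)]; open=[(3,6) g=3 f=8, (4,7) g=3 f=8, (5,5) g=2 f=6, (5,7) g=2 f=8, (6,5) g=1 f=6, (6,7) g=1 f=8, (7,6) g=1 f=8]; closed=[(4,6), (5,6), (6,6)]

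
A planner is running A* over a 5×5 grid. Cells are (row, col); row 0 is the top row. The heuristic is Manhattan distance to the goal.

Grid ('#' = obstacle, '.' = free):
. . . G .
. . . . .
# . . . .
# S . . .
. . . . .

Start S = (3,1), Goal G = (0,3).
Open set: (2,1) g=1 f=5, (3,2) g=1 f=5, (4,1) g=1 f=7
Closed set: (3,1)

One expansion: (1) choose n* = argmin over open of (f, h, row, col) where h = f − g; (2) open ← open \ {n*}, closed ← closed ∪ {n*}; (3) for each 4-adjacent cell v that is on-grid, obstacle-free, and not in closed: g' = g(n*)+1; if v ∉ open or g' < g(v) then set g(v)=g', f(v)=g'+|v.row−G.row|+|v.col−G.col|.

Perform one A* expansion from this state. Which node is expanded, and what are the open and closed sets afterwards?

step 1: expand (2,1) (f=5, h=4) → closed; open now [(1,1) g=2 f=5, (2,2) g=2 f=5, (3,2) g=1 f=5, (4,1) g=1 f=7]

expanded=(2,1); open=[(1,1) g=2 f=5, (2,2) g=2 f=5, (3,2) g=1 f=5, (4,1) g=1 f=7]; closed=[(2,1), (3,1)]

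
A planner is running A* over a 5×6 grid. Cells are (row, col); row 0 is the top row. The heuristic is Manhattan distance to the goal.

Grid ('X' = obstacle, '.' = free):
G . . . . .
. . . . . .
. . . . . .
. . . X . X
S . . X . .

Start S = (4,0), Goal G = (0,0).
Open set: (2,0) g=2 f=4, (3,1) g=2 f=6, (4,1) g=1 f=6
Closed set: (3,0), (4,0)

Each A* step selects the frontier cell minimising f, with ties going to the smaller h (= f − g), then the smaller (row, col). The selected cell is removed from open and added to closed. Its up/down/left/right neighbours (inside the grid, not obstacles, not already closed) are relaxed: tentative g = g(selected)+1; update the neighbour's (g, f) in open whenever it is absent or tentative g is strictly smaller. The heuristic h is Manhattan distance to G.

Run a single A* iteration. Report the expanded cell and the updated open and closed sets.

expanded=(2,0); open=[(1,0) g=3 f=4, (2,1) g=3 f=6, (3,1) g=2 f=6, (4,1) g=1 f=6]; closed=[(2,0), (3,0), (4,0)]

step 1: expand (2,0) (f=4, h=2) → closed; open now [(1,0) g=3 f=4, (2,1) g=3 f=6, (3,1) g=2 f=6, (4,1) g=1 f=6]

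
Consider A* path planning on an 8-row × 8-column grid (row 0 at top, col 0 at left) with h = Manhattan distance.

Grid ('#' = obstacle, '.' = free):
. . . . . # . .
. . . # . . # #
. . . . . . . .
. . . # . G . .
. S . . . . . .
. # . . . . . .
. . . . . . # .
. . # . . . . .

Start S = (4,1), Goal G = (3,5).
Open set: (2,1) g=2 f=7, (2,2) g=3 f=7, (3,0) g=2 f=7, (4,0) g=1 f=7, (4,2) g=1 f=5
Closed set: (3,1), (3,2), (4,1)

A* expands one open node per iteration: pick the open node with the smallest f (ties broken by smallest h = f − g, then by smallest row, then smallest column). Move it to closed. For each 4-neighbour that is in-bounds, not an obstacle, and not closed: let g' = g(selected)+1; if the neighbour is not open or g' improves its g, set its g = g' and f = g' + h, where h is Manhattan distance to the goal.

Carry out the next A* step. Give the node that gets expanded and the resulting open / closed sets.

step 1: expand (4,2) (f=5, h=4) → closed; open now [(2,1) g=2 f=7, (2,2) g=3 f=7, (3,0) g=2 f=7, (4,0) g=1 f=7, (4,3) g=2 f=5, (5,2) g=2 f=7]

expanded=(4,2); open=[(2,1) g=2 f=7, (2,2) g=3 f=7, (3,0) g=2 f=7, (4,0) g=1 f=7, (4,3) g=2 f=5, (5,2) g=2 f=7]; closed=[(3,1), (3,2), (4,1), (4,2)]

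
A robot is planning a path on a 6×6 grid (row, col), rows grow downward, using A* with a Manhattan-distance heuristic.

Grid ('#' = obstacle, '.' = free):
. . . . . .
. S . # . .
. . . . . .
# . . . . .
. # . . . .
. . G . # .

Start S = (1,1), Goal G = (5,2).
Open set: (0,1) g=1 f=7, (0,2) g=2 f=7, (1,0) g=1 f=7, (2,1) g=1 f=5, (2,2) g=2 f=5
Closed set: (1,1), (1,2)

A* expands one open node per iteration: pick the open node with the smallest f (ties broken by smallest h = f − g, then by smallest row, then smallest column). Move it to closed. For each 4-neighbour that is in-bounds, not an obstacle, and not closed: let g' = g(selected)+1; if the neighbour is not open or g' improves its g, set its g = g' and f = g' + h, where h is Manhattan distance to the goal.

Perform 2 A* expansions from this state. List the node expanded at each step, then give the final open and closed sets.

order=[(2,2) → (3,2)]; open=[(0,1) g=1 f=7, (0,2) g=2 f=7, (1,0) g=1 f=7, (2,1) g=1 f=5, (2,3) g=3 f=7, (3,1) g=4 f=7, (3,3) g=4 f=7, (4,2) g=4 f=5]; closed=[(1,1), (1,2), (2,2), (3,2)]

step 1: expand (2,2) (f=5, h=3) → closed; open now [(0,1) g=1 f=7, (0,2) g=2 f=7, (1,0) g=1 f=7, (2,1) g=1 f=5, (2,3) g=3 f=7, (3,2) g=3 f=5]
step 2: expand (3,2) (f=5, h=2) → closed; open now [(0,1) g=1 f=7, (0,2) g=2 f=7, (1,0) g=1 f=7, (2,1) g=1 f=5, (2,3) g=3 f=7, (3,1) g=4 f=7, (3,3) g=4 f=7, (4,2) g=4 f=5]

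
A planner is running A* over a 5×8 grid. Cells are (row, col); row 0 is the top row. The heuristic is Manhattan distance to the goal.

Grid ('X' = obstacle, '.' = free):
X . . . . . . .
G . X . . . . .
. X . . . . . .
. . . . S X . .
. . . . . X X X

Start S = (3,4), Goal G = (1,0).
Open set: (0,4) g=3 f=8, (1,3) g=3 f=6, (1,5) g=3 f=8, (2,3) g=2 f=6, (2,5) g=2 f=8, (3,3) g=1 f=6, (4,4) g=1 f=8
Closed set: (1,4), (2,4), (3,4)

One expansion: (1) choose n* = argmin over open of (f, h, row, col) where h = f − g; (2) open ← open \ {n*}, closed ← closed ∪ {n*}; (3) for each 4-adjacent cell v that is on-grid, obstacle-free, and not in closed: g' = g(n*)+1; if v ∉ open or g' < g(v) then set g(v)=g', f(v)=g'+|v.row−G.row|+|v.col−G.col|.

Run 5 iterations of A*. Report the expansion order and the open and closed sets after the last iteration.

order=[(1,3) → (2,3) → (2,2) → (3,3) → (3,2)]; open=[(0,3) g=4 f=8, (0,4) g=3 f=8, (1,5) g=3 f=8, (2,5) g=2 f=8, (3,1) g=3 f=6, (4,2) g=3 f=8, (4,3) g=2 f=8, (4,4) g=1 f=8]; closed=[(1,3), (1,4), (2,2), (2,3), (2,4), (3,2), (3,3), (3,4)]

step 1: expand (1,3) (f=6, h=3) → closed; open now [(0,3) g=4 f=8, (0,4) g=3 f=8, (1,5) g=3 f=8, (2,3) g=2 f=6, (2,5) g=2 f=8, (3,3) g=1 f=6, (4,4) g=1 f=8]
step 2: expand (2,3) (f=6, h=4) → closed; open now [(0,3) g=4 f=8, (0,4) g=3 f=8, (1,5) g=3 f=8, (2,2) g=3 f=6, (2,5) g=2 f=8, (3,3) g=1 f=6, (4,4) g=1 f=8]
step 3: expand (2,2) (f=6, h=3) → closed; open now [(0,3) g=4 f=8, (0,4) g=3 f=8, (1,5) g=3 f=8, (2,5) g=2 f=8, (3,2) g=4 f=8, (3,3) g=1 f=6, (4,4) g=1 f=8]
step 4: expand (3,3) (f=6, h=5) → closed; open now [(0,3) g=4 f=8, (0,4) g=3 f=8, (1,5) g=3 f=8, (2,5) g=2 f=8, (3,2) g=2 f=6, (4,3) g=2 f=8, (4,4) g=1 f=8]
step 5: expand (3,2) (f=6, h=4) → closed; open now [(0,3) g=4 f=8, (0,4) g=3 f=8, (1,5) g=3 f=8, (2,5) g=2 f=8, (3,1) g=3 f=6, (4,2) g=3 f=8, (4,3) g=2 f=8, (4,4) g=1 f=8]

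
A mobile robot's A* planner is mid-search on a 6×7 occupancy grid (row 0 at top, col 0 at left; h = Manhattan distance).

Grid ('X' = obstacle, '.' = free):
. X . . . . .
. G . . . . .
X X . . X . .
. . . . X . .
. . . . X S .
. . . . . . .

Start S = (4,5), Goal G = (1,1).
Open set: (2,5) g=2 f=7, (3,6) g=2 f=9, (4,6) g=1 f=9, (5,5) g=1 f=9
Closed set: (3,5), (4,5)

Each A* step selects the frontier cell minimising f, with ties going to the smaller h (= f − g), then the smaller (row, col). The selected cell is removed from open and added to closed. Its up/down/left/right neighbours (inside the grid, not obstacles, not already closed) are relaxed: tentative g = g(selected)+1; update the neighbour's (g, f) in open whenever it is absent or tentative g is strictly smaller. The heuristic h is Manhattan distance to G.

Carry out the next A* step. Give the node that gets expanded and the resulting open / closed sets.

expanded=(2,5); open=[(1,5) g=3 f=7, (2,6) g=3 f=9, (3,6) g=2 f=9, (4,6) g=1 f=9, (5,5) g=1 f=9]; closed=[(2,5), (3,5), (4,5)]

step 1: expand (2,5) (f=7, h=5) → closed; open now [(1,5) g=3 f=7, (2,6) g=3 f=9, (3,6) g=2 f=9, (4,6) g=1 f=9, (5,5) g=1 f=9]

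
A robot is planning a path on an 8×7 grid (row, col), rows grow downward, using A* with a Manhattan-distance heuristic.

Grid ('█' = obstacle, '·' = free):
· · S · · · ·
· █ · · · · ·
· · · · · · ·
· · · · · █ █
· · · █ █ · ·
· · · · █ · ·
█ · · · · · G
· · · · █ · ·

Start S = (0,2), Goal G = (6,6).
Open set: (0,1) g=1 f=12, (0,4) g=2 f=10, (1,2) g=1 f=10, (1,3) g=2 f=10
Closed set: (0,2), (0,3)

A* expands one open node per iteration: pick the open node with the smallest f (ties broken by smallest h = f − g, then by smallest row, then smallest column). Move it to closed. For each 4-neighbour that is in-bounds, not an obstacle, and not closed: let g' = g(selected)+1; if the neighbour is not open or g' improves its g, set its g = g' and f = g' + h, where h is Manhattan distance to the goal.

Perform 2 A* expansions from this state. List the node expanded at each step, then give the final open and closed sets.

order=[(0,4) → (0,5)]; open=[(0,1) g=1 f=12, (0,6) g=4 f=10, (1,2) g=1 f=10, (1,3) g=2 f=10, (1,4) g=3 f=10, (1,5) g=4 f=10]; closed=[(0,2), (0,3), (0,4), (0,5)]

step 1: expand (0,4) (f=10, h=8) → closed; open now [(0,1) g=1 f=12, (0,5) g=3 f=10, (1,2) g=1 f=10, (1,3) g=2 f=10, (1,4) g=3 f=10]
step 2: expand (0,5) (f=10, h=7) → closed; open now [(0,1) g=1 f=12, (0,6) g=4 f=10, (1,2) g=1 f=10, (1,3) g=2 f=10, (1,4) g=3 f=10, (1,5) g=4 f=10]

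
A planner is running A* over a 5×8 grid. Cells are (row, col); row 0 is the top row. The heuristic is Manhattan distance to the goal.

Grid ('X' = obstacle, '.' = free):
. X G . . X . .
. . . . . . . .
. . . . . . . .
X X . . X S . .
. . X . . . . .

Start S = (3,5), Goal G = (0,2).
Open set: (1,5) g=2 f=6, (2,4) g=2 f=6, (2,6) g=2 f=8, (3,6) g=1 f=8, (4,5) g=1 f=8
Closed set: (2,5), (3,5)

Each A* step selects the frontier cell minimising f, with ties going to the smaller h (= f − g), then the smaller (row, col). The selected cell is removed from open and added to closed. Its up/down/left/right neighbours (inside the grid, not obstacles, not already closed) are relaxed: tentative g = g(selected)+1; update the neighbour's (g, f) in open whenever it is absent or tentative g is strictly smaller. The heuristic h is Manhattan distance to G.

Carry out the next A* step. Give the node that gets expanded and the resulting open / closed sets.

step 1: expand (1,5) (f=6, h=4) → closed; open now [(1,4) g=3 f=6, (1,6) g=3 f=8, (2,4) g=2 f=6, (2,6) g=2 f=8, (3,6) g=1 f=8, (4,5) g=1 f=8]

expanded=(1,5); open=[(1,4) g=3 f=6, (1,6) g=3 f=8, (2,4) g=2 f=6, (2,6) g=2 f=8, (3,6) g=1 f=8, (4,5) g=1 f=8]; closed=[(1,5), (2,5), (3,5)]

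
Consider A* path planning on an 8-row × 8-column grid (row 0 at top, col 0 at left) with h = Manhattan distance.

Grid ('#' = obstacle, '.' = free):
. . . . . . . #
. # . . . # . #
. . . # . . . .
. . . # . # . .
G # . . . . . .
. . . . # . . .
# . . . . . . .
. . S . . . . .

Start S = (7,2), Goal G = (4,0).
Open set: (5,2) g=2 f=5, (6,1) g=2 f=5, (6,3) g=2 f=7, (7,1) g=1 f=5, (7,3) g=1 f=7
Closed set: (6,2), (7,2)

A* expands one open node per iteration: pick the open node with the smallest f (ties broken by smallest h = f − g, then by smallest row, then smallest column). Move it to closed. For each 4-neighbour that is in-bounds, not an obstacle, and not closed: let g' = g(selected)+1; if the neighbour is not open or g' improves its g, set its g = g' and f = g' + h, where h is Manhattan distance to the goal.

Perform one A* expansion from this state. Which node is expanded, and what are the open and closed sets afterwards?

step 1: expand (5,2) (f=5, h=3) → closed; open now [(4,2) g=3 f=5, (5,1) g=3 f=5, (5,3) g=3 f=7, (6,1) g=2 f=5, (6,3) g=2 f=7, (7,1) g=1 f=5, (7,3) g=1 f=7]

expanded=(5,2); open=[(4,2) g=3 f=5, (5,1) g=3 f=5, (5,3) g=3 f=7, (6,1) g=2 f=5, (6,3) g=2 f=7, (7,1) g=1 f=5, (7,3) g=1 f=7]; closed=[(5,2), (6,2), (7,2)]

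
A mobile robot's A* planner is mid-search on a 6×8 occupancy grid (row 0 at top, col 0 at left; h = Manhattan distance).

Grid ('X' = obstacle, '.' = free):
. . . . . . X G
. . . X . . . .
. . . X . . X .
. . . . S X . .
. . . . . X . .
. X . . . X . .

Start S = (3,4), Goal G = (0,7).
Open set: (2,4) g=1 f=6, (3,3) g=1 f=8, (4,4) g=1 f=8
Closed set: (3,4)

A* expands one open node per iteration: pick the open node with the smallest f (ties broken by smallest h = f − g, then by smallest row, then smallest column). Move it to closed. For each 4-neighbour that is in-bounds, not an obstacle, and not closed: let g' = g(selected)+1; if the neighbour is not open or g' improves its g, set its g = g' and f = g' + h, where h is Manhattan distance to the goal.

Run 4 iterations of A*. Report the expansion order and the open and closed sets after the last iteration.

step 1: expand (2,4) (f=6, h=5) → closed; open now [(1,4) g=2 f=6, (2,5) g=2 f=6, (3,3) g=1 f=8, (4,4) g=1 f=8]
step 2: expand (1,4) (f=6, h=4) → closed; open now [(0,4) g=3 f=6, (1,5) g=3 f=6, (2,5) g=2 f=6, (3,3) g=1 f=8, (4,4) g=1 f=8]
step 3: expand (0,4) (f=6, h=3) → closed; open now [(0,3) g=4 f=8, (0,5) g=4 f=6, (1,5) g=3 f=6, (2,5) g=2 f=6, (3,3) g=1 f=8, (4,4) g=1 f=8]
step 4: expand (0,5) (f=6, h=2) → closed; open now [(0,3) g=4 f=8, (1,5) g=3 f=6, (2,5) g=2 f=6, (3,3) g=1 f=8, (4,4) g=1 f=8]

order=[(2,4) → (1,4) → (0,4) → (0,5)]; open=[(0,3) g=4 f=8, (1,5) g=3 f=6, (2,5) g=2 f=6, (3,3) g=1 f=8, (4,4) g=1 f=8]; closed=[(0,4), (0,5), (1,4), (2,4), (3,4)]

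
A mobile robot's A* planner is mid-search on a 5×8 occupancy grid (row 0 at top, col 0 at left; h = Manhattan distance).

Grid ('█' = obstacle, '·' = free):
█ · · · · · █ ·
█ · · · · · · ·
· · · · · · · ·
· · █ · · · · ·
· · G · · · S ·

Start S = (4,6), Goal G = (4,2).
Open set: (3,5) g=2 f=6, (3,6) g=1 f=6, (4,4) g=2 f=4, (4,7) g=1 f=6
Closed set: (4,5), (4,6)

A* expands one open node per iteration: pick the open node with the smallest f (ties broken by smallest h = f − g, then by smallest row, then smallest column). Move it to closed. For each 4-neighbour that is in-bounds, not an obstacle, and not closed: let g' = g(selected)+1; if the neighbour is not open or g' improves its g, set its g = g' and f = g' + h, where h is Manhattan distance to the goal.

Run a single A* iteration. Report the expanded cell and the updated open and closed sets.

expanded=(4,4); open=[(3,4) g=3 f=6, (3,5) g=2 f=6, (3,6) g=1 f=6, (4,3) g=3 f=4, (4,7) g=1 f=6]; closed=[(4,4), (4,5), (4,6)]

step 1: expand (4,4) (f=4, h=2) → closed; open now [(3,4) g=3 f=6, (3,5) g=2 f=6, (3,6) g=1 f=6, (4,3) g=3 f=4, (4,7) g=1 f=6]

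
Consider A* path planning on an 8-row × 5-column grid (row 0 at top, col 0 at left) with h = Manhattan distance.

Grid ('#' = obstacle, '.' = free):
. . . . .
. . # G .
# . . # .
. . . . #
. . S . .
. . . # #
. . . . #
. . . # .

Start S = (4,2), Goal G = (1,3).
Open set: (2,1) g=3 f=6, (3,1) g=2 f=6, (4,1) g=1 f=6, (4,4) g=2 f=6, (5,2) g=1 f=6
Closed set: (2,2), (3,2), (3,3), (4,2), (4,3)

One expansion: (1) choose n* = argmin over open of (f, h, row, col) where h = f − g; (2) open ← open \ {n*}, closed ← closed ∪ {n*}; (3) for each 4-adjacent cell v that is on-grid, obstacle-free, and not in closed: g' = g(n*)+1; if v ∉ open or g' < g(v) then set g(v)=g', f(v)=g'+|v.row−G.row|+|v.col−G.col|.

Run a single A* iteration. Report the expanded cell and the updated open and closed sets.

expanded=(2,1); open=[(1,1) g=4 f=6, (3,1) g=2 f=6, (4,1) g=1 f=6, (4,4) g=2 f=6, (5,2) g=1 f=6]; closed=[(2,1), (2,2), (3,2), (3,3), (4,2), (4,3)]

step 1: expand (2,1) (f=6, h=3) → closed; open now [(1,1) g=4 f=6, (3,1) g=2 f=6, (4,1) g=1 f=6, (4,4) g=2 f=6, (5,2) g=1 f=6]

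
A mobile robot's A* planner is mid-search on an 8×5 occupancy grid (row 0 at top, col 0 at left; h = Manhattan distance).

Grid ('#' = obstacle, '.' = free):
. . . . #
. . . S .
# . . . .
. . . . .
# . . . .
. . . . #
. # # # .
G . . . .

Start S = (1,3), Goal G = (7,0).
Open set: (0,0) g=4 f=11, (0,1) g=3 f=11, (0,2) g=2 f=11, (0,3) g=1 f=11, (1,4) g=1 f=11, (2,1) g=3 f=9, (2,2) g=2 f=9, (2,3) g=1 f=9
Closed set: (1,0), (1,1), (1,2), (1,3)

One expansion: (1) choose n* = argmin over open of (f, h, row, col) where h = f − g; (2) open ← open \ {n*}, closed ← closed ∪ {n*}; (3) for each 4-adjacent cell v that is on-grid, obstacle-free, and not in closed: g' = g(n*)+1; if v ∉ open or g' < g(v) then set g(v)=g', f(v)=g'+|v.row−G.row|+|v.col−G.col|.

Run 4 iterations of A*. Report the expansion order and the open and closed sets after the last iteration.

step 1: expand (2,1) (f=9, h=6) → closed; open now [(0,0) g=4 f=11, (0,1) g=3 f=11, (0,2) g=2 f=11, (0,3) g=1 f=11, (1,4) g=1 f=11, (2,2) g=2 f=9, (2,3) g=1 f=9, (3,1) g=4 f=9]
step 2: expand (3,1) (f=9, h=5) → closed; open now [(0,0) g=4 f=11, (0,1) g=3 f=11, (0,2) g=2 f=11, (0,3) g=1 f=11, (1,4) g=1 f=11, (2,2) g=2 f=9, (2,3) g=1 f=9, (3,0) g=5 f=9, (3,2) g=5 f=11, (4,1) g=5 f=9]
step 3: expand (3,0) (f=9, h=4) → closed; open now [(0,0) g=4 f=11, (0,1) g=3 f=11, (0,2) g=2 f=11, (0,3) g=1 f=11, (1,4) g=1 f=11, (2,2) g=2 f=9, (2,3) g=1 f=9, (3,2) g=5 f=11, (4,1) g=5 f=9]
step 4: expand (4,1) (f=9, h=4) → closed; open now [(0,0) g=4 f=11, (0,1) g=3 f=11, (0,2) g=2 f=11, (0,3) g=1 f=11, (1,4) g=1 f=11, (2,2) g=2 f=9, (2,3) g=1 f=9, (3,2) g=5 f=11, (4,2) g=6 f=11, (5,1) g=6 f=9]

order=[(2,1) → (3,1) → (3,0) → (4,1)]; open=[(0,0) g=4 f=11, (0,1) g=3 f=11, (0,2) g=2 f=11, (0,3) g=1 f=11, (1,4) g=1 f=11, (2,2) g=2 f=9, (2,3) g=1 f=9, (3,2) g=5 f=11, (4,2) g=6 f=11, (5,1) g=6 f=9]; closed=[(1,0), (1,1), (1,2), (1,3), (2,1), (3,0), (3,1), (4,1)]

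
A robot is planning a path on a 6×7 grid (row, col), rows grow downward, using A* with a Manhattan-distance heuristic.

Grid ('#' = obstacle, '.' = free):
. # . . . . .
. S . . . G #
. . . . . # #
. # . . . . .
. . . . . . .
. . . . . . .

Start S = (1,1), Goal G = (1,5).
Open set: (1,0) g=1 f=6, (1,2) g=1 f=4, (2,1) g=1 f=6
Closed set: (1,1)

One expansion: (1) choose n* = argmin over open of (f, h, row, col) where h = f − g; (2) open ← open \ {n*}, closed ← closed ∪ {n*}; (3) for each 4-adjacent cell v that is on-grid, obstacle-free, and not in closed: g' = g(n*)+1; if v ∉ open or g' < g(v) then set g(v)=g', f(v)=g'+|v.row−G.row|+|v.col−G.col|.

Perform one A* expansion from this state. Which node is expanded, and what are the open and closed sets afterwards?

expanded=(1,2); open=[(0,2) g=2 f=6, (1,0) g=1 f=6, (1,3) g=2 f=4, (2,1) g=1 f=6, (2,2) g=2 f=6]; closed=[(1,1), (1,2)]

step 1: expand (1,2) (f=4, h=3) → closed; open now [(0,2) g=2 f=6, (1,0) g=1 f=6, (1,3) g=2 f=4, (2,1) g=1 f=6, (2,2) g=2 f=6]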